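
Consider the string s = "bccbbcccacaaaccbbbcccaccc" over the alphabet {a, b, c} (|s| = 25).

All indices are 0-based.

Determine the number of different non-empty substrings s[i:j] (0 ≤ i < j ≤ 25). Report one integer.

265

rank | idx | suffix
   0 |  10 | aaaccbbbcccaccc
   1 |  11 | aaccbbbcccaccc
   2 |   8 | acaaaccbbbcccaccc
   3 |  12 | accbbbcccaccc
   4 |  21 | accc
   5 |  15 | bbbcccaccc
   6 |   3 | bbcccacaaaccbbbcccaccc
   7 |  16 | bbcccaccc
   8 |   0 | bccbbcccacaaaccbbbcccaccc
   9 |   4 | bcccacaaaccbbbcccaccc
  10 |  17 | bcccaccc
  11 |  24 | c
  12 |   9 | caaaccbbbcccaccc
  13 |   7 | cacaaaccbbbcccaccc
  14 |  20 | caccc
  15 |  14 | cbbbcccaccc
  16 |   2 | cbbcccacaaaccbbbcccaccc
  17 |  23 | cc
  18 |   6 | ccacaaaccbbbcccaccc
  19 |  19 | ccaccc
  20 |  13 | ccbbbcccaccc
  21 |   1 | ccbbcccacaaaccbbbcccaccc
  22 |  22 | ccc
  23 |   5 | cccacaaaccbbbcccaccc
  24 |  18 | cccaccc

SA = [10, 11, 8, 12, 21, 15, 3, 16, 0, 4, 17, 24, 9, 7, 20, 14, 2, 23, 6, 19, 13, 1, 22, 5, 18]
[i] adj suffixes → lcp
  [1] 10/11 → 2 ('aa')
  [2] 11/8 → 1 ('a')
  [3] 8/12 → 2 ('ac')
  [4] 12/21 → 3 ('acc')
  [5] 21/15 → 0 ('')
  [6] 15/3 → 2 ('bb')
  [7] 3/16 → 7 ('bbcccac')
  [8] 16/0 → 1 ('b')
  [9] 0/4 → 3 ('bcc')
  [10] 4/17 → 6 ('bcccac')
  [11] 17/24 → 0 ('')
  [12] 24/9 → 1 ('c')
  [13] 9/7 → 2 ('ca')
  [14] 7/20 → 3 ('cac')
  [15] 20/14 → 1 ('c')
  [16] 14/2 → 3 ('cbb')
  [17] 2/23 → 1 ('c')
  [18] 23/6 → 2 ('cc')
  [19] 6/19 → 4 ('ccac')
  [20] 19/13 → 2 ('cc')
  [21] 13/1 → 4 ('ccbb')
  [22] 1/22 → 2 ('cc')
  [23] 22/5 → 3 ('ccc')
  [24] 5/18 → 5 ('cccac')

n(n+1)/2 = 25·26/2 = 325
Σ LCP = 0 + 2 + 1 + 2 + 3 + 0 + 2 + 7 + 1 + 3 + 6 + 0 + 1 + 2 + 3 + 1 + 3 + 1 + 2 + 4 + 2 + 4 + 2 + 3 + 5 = 60
distinct = 325 − 60 = 265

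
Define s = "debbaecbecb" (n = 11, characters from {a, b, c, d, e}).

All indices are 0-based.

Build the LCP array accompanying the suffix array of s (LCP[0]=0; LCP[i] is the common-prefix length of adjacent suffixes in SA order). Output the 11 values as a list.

rank | idx | suffix
   0 |   4 | aecbecb
   1 |  10 | b
   2 |   3 | baecbecb
   3 |   2 | bbaecbecb
   4 |   7 | becb
   5 |   9 | cb
   6 |   6 | cbecb
   7 |   0 | debbaecbecb
   8 |   1 | ebbaecbecb
   9 |   8 | ecb
  10 |   5 | ecbecb

SA = [4, 10, 3, 2, 7, 9, 6, 0, 1, 8, 5]
i: (SA[i-1],SA[i]) lcp shared
  1: (4,10) 0 ''
  2: (10,3) 1 'b'
  3: (3,2) 1 'b'
  4: (2,7) 1 'b'
  5: (7,9) 0 ''
  6: (9,6) 2 'cb'
  7: (6,0) 0 ''
  8: (0,1) 0 ''
  9: (1,8) 1 'e'
  10: (8,5) 3 'ecb'

[0, 0, 1, 1, 1, 0, 2, 0, 0, 1, 3]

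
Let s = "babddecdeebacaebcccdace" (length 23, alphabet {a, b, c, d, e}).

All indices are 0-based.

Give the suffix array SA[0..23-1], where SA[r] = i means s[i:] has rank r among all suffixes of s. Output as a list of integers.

[1, 11, 20, 13, 0, 10, 15, 2, 12, 16, 17, 18, 6, 21, 19, 3, 4, 7, 22, 9, 14, 5, 8]

rank→(start, suffix):
  0 → (1, 'abddecdeebacaebcccdace')
  1 → (11, 'acaebcccdace')
  2 → (20, 'ace')
  3 → (13, 'aebcccdace')
  4 → (0, 'babddecdeebacaebcccdace')
  5 → (10, 'bacaebcccdace')
  6 → (15, 'bcccdace')
  7 → (2, 'bddecdeebacaebcccdace')
  8 → (12, 'caebcccdace')
  9 → (16, 'cccdace')
  10 → (17, 'ccdace')
  11 → (18, 'cdace')
  12 → (6, 'cdeebacaebcccdace')
  13 → (21, 'ce')
  14 → (19, 'dace')
  15 → (3, 'ddecdeebacaebcccdace')
  16 → (4, 'decdeebacaebcccdace')
  17 → (7, 'deebacaebcccdace')
  18 → (22, 'e')
  19 → (9, 'ebacaebcccdace')
  20 → (14, 'ebcccdace')
  21 → (5, 'ecdeebacaebcccdace')
  22 → (8, 'eebacaebcccdace')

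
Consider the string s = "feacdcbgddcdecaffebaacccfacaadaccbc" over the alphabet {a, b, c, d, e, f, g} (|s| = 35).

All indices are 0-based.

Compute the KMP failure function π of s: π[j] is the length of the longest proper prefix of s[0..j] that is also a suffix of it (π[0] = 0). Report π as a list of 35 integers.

[0, 0, 0, 0, 0, 0, 0, 0, 0, 0, 0, 0, 0, 0, 0, 1, 1, 2, 0, 0, 0, 0, 0, 0, 1, 0, 0, 0, 0, 0, 0, 0, 0, 0, 0]

π[0] = 0
j=1 s[j]='e': π[1]=0 (border '')
j=2 s[j]='a': π[2]=0 (border '')
j=3 s[j]='c': π[3]=0 (border '')
j=4 s[j]='d': π[4]=0 (border '')
j=5 s[j]='c': π[5]=0 (border '')
j=6 s[j]='b': π[6]=0 (border '')
j=7 s[j]='g': π[7]=0 (border '')
j=8 s[j]='d': π[8]=0 (border '')
j=9 s[j]='d': π[9]=0 (border '')
j=10 s[j]='c': π[10]=0 (border '')
j=11 s[j]='d': π[11]=0 (border '')
j=12 s[j]='e': π[12]=0 (border '')
j=13 s[j]='c': π[13]=0 (border '')
j=14 s[j]='a': π[14]=0 (border '')
j=15 s[j]='f': π[15]=1 (border 'f')
j=16 s[j]='f': k: 1→0; π[16]=1 (border 'f')
j=17 s[j]='e': π[17]=2 (border 'fe')
j=18 s[j]='b': k: 2→0; π[18]=0 (border '')
j=19 s[j]='a': π[19]=0 (border '')
j=20 s[j]='a': π[20]=0 (border '')
j=21 s[j]='c': π[21]=0 (border '')
j=22 s[j]='c': π[22]=0 (border '')
j=23 s[j]='c': π[23]=0 (border '')
j=24 s[j]='f': π[24]=1 (border 'f')
j=25 s[j]='a': k: 1→0; π[25]=0 (border '')
j=26 s[j]='c': π[26]=0 (border '')
j=27 s[j]='a': π[27]=0 (border '')
j=28 s[j]='a': π[28]=0 (border '')
j=29 s[j]='d': π[29]=0 (border '')
j=30 s[j]='a': π[30]=0 (border '')
j=31 s[j]='c': π[31]=0 (border '')
j=32 s[j]='c': π[32]=0 (border '')
j=33 s[j]='b': π[33]=0 (border '')
j=34 s[j]='c': π[34]=0 (border '')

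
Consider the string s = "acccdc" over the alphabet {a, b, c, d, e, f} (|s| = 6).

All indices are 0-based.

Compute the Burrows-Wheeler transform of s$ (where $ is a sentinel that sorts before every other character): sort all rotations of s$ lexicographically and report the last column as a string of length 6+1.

c$daccc

rank  rotation last
    0  $acccdc  c
    1  acccdc$  $
    2  c$acccd  d
    3  cccdc$a  a
    4  ccdc$ac  c
    5  cdc$acc  c
    6  dc$accc  c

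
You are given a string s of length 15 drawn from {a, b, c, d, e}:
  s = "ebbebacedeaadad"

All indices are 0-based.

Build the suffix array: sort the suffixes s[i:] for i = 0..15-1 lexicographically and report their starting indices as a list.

[10, 5, 13, 11, 4, 1, 2, 6, 14, 12, 8, 9, 3, 0, 7]

sorted suffixes:
  #0 SA[0]=10  'aadad'
  #1 SA[1]=5  'acedeaadad'
  #2 SA[2]=13  'ad'
  #3 SA[3]=11  'adad'
  #4 SA[4]=4  'bacedeaadad'
  #5 SA[5]=1  'bbebacedeaadad'
  #6 SA[6]=2  'bebacedeaadad'
  #7 SA[7]=6  'cedeaadad'
  #8 SA[8]=14  'd'
  #9 SA[9]=12  'dad'
  #10 SA[10]=8  'deaadad'
  #11 SA[11]=9  'eaadad'
  #12 SA[12]=3  'ebacedeaadad'
  #13 SA[13]=0  'ebbebacedeaadad'
  #14 SA[14]=7  'edeaadad'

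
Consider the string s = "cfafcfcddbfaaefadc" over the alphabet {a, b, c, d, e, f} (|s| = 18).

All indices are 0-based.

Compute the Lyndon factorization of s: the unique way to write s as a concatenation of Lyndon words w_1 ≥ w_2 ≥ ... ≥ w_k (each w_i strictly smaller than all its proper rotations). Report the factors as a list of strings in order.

emit factor 1: 'cf' (i=0, period=2)
emit factor 2: 'afcfcddbf' (i=2, period=9)
emit factor 3: 'aaefadc' (i=11, period=7)

["cf", "afcfcddbf", "aaefadc"]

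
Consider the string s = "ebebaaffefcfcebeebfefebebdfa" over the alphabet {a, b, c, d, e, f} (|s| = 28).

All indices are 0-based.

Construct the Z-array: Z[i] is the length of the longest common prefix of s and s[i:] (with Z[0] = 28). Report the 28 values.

Z[0]=28
i=1: outside box; Z[1]=0
i=2: outside box; Z[2]=2 grow→box=[2,4)
i=3: min(r-i=1, Z[1]=0)=0; Z[3]=0
i=4: outside box; Z[4]=0
i=5: outside box; Z[5]=0
i=6: outside box; Z[6]=0
i=7: outside box; Z[7]=0
i=8: outside box; Z[8]=1 grow→box=[8,9)
i=9: outside box; Z[9]=0
i=10: outside box; Z[10]=0
i=11: outside box; Z[11]=0
i=12: outside box; Z[12]=0
i=13: outside box; Z[13]=3 grow→box=[13,16)
i=14: min(r-i=2, Z[1]=0)=0; Z[14]=0
i=15: min(r-i=1, Z[2]=2)=1; Z[15]=1
i=16: outside box; Z[16]=2 grow→box=[16,18)
i=17: min(r-i=1, Z[1]=0)=0; Z[17]=0
i=18: outside box; Z[18]=0
i=19: outside box; Z[19]=1 grow→box=[19,20)
i=20: outside box; Z[20]=0
i=21: outside box; Z[21]=4 grow→box=[21,25)
i=22: min(r-i=3, Z[1]=0)=0; Z[22]=0
i=23: min(r-i=2, Z[2]=2)=2; Z[23]=2
i=24: min(r-i=1, Z[3]=0)=0; Z[24]=0
i=25: outside box; Z[25]=0
i=26: outside box; Z[26]=0
i=27: outside box; Z[27]=0

[28, 0, 2, 0, 0, 0, 0, 0, 1, 0, 0, 0, 0, 3, 0, 1, 2, 0, 0, 1, 0, 4, 0, 2, 0, 0, 0, 0]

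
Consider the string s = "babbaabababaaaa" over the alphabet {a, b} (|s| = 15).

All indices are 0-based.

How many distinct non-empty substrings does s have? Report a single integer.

88

sorted suffixes:
  #0 SA[0]=14  'a'
  #1 SA[1]=13  'aa'
  #2 SA[2]=12  'aaa'
  #3 SA[3]=11  'aaaa'
  #4 SA[4]=4  'aabababaaaa'
  #5 SA[5]=9  'abaaaa'
  #6 SA[6]=7  'ababaaaa'
  #7 SA[7]=5  'abababaaaa'
  #8 SA[8]=1  'abbaabababaaaa'
  #9 SA[9]=10  'baaaa'
  #10 SA[10]=3  'baabababaaaa'
  #11 SA[11]=8  'babaaaa'
  #12 SA[12]=6  'bababaaaa'
  #13 SA[13]=0  'babbaabababaaaa'
  #14 SA[14]=2  'bbaabababaaaa'

SA = [14, 13, 12, 11, 4, 9, 7, 5, 1, 10, 3, 8, 6, 0, 2]
i: (SA[i-1],SA[i]) lcp shared
  1: (14,13) 1 'a'
  2: (13,12) 2 'aa'
  3: (12,11) 3 'aaa'
  4: (11,4) 2 'aa'
  5: (4,9) 1 'a'
  6: (9,7) 3 'aba'
  7: (7,5) 5 'ababa'
  8: (5,1) 2 'ab'
  9: (1,10) 0 ''
  10: (10,3) 3 'baa'
  11: (3,8) 2 'ba'
  12: (8,6) 4 'baba'
  13: (6,0) 3 'bab'
  14: (0,2) 1 'b'

n(n+1)/2 = 15·16/2 = 120
Σ LCP = 0 + 1 + 2 + 3 + 2 + 1 + 3 + 5 + 2 + 0 + 3 + 2 + 4 + 3 + 1 = 32
distinct = 120 − 32 = 88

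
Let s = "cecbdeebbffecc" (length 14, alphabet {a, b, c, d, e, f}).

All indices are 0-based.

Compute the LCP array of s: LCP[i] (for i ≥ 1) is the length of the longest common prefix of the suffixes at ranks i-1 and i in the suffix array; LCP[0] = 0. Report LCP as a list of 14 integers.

sorted suffixes:
  #0 SA[0]=7  'bbffecc'
  #1 SA[1]=3  'bdeebbffecc'
  #2 SA[2]=8  'bffecc'
  #3 SA[3]=13  'c'
  #4 SA[4]=2  'cbdeebbffecc'
  #5 SA[5]=12  'cc'
  #6 SA[6]=0  'cecbdeebbffecc'
  #7 SA[7]=4  'deebbffecc'
  #8 SA[8]=6  'ebbffecc'
  #9 SA[9]=1  'ecbdeebbffecc'
  #10 SA[10]=11  'ecc'
  #11 SA[11]=5  'eebbffecc'
  #12 SA[12]=10  'fecc'
  #13 SA[13]=9  'ffecc'

SA = [7, 3, 8, 13, 2, 12, 0, 4, 6, 1, 11, 5, 10, 9]
rank  pair      lcp
   1  s[7:],s[3:]  1  'b'
   2  s[3:],s[8:]  1  'b'
   3  s[8:],s[13:]  0  ''
   4  s[13:],s[2:]  1  'c'
   5  s[2:],s[12:]  1  'c'
   6  s[12:],s[0:]  1  'c'
   7  s[0:],s[4:]  0  ''
   8  s[4:],s[6:]  0  ''
   9  s[6:],s[1:]  1  'e'
  10  s[1:],s[11:]  2  'ec'
  11  s[11:],s[5:]  1  'e'
  12  s[5:],s[10:]  0  ''
  13  s[10:],s[9:]  1  'f'

[0, 1, 1, 0, 1, 1, 1, 0, 0, 1, 2, 1, 0, 1]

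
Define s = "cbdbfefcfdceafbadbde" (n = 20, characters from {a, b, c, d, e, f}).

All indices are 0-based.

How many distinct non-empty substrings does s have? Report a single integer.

194

rank | idx | suffix
   0 |  15 | adbde
   1 |  12 | afbadbde
   2 |  14 | badbde
   3 |   1 | bdbfefcfdceafbadbde
   4 |  17 | bde
   5 |   3 | bfefcfdceafbadbde
   6 |   0 | cbdbfefcfdceafbadbde
   7 |  10 | ceafbadbde
   8 |   7 | cfdceafbadbde
   9 |  16 | dbde
  10 |   2 | dbfefcfdceafbadbde
  11 |   9 | dceafbadbde
  12 |  18 | de
  13 |  19 | e
  14 |  11 | eafbadbde
  15 |   5 | efcfdceafbadbde
  16 |  13 | fbadbde
  17 |   6 | fcfdceafbadbde
  18 |   8 | fdceafbadbde
  19 |   4 | fefcfdceafbadbde

SA = [15, 12, 14, 1, 17, 3, 0, 10, 7, 16, 2, 9, 18, 19, 11, 5, 13, 6, 8, 4]
i: (SA[i-1],SA[i]) lcp shared
  1: (15,12) 1 'a'
  2: (12,14) 0 ''
  3: (14,1) 1 'b'
  4: (1,17) 2 'bd'
  5: (17,3) 1 'b'
  6: (3,0) 0 ''
  7: (0,10) 1 'c'
  8: (10,7) 1 'c'
  9: (7,16) 0 ''
  10: (16,2) 2 'db'
  11: (2,9) 1 'd'
  12: (9,18) 1 'd'
  13: (18,19) 0 ''
  14: (19,11) 1 'e'
  15: (11,5) 1 'e'
  16: (5,13) 0 ''
  17: (13,6) 1 'f'
  18: (6,8) 1 'f'
  19: (8,4) 1 'f'

n(n+1)/2 = 20·21/2 = 210
Σ LCP = 0 + 1 + 0 + 1 + 2 + 1 + 0 + 1 + 1 + 0 + 2 + 1 + 1 + 0 + 1 + 1 + 0 + 1 + 1 + 1 = 16
distinct = 210 − 16 = 194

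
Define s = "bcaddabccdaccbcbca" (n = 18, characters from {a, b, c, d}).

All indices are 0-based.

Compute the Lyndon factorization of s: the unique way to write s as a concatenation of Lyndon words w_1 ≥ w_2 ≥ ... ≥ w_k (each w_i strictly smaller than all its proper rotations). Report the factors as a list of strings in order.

emit factor 1: 'bc' (i=0, period=2)
emit factor 2: 'add' (i=2, period=3)
emit factor 3: 'abccdaccbcbc' (i=5, period=12)
emit factor 4: 'a' (i=17, period=1)

["bc", "add", "abccdaccbcbc", "a"]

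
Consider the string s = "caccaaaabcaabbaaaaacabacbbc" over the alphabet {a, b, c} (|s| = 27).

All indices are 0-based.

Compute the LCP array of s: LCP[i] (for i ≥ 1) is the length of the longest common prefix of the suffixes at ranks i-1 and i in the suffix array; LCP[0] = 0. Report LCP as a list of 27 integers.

[0, 4, 4, 3, 3, 2, 3, 2, 1, 2, 2, 1, 2, 2, 0, 2, 1, 2, 1, 2, 0, 1, 3, 2, 2, 1, 1]

sorted suffixes:
  #0 SA[0]=14  'aaaaacabacbbc'
  #1 SA[1]=4  'aaaabcaabbaaaaacabacbbc'
  #2 SA[2]=15  'aaaacabacbbc'
  #3 SA[3]=5  'aaabcaabbaaaaacabacbbc'
  #4 SA[4]=16  'aaacabacbbc'
  #5 SA[5]=10  'aabbaaaaacabacbbc'
  #6 SA[6]=6  'aabcaabbaaaaacabacbbc'
  #7 SA[7]=17  'aacabacbbc'
  #8 SA[8]=20  'abacbbc'
  #9 SA[9]=11  'abbaaaaacabacbbc'
  #10 SA[10]=7  'abcaabbaaaaacabacbbc'
  #11 SA[11]=18  'acabacbbc'
  #12 SA[12]=22  'acbbc'
  #13 SA[13]=1  'accaaaabcaabbaaaaacabacbbc'
  #14 SA[14]=13  'baaaaacabacbbc'
  #15 SA[15]=21  'bacbbc'
  #16 SA[16]=12  'bbaaaaacabacbbc'
  #17 SA[17]=24  'bbc'
  #18 SA[18]=25  'bc'
  #19 SA[19]=8  'bcaabbaaaaacabacbbc'
  #20 SA[20]=26  'c'
  #21 SA[21]=3  'caaaabcaabbaaaaacabacbbc'
  #22 SA[22]=9  'caabbaaaaacabacbbc'
  #23 SA[23]=19  'cabacbbc'
  #24 SA[24]=0  'caccaaaabcaabbaaaaacabacbbc'
  #25 SA[25]=23  'cbbc'
  #26 SA[26]=2  'ccaaaabcaabbaaaaacabacbbc'

SA = [14, 4, 15, 5, 16, 10, 6, 17, 20, 11, 7, 18, 22, 1, 13, 21, 12, 24, 25, 8, 26, 3, 9, 19, 0, 23, 2]
rank  pair      lcp
   1  s[14:],s[4:]  4  'aaaa'
   2  s[4:],s[15:]  4  'aaaa'
   3  s[15:],s[5:]  3  'aaa'
   4  s[5:],s[16:]  3  'aaa'
   5  s[16:],s[10:]  2  'aa'
   6  s[10:],s[6:]  3  'aab'
   7  s[6:],s[17:]  2  'aa'
   8  s[17:],s[20:]  1  'a'
   9  s[20:],s[11:]  2  'ab'
  10  s[11:],s[7:]  2  'ab'
  11  s[7:],s[18:]  1  'a'
  12  s[18:],s[22:]  2  'ac'
  13  s[22:],s[1:]  2  'ac'
  14  s[1:],s[13:]  0  ''
  15  s[13:],s[21:]  2  'ba'
  16  s[21:],s[12:]  1  'b'
  17  s[12:],s[24:]  2  'bb'
  18  s[24:],s[25:]  1  'b'
  19  s[25:],s[8:]  2  'bc'
  20  s[8:],s[26:]  0  ''
  21  s[26:],s[3:]  1  'c'
  22  s[3:],s[9:]  3  'caa'
  23  s[9:],s[19:]  2  'ca'
  24  s[19:],s[0:]  2  'ca'
  25  s[0:],s[23:]  1  'c'
  26  s[23:],s[2:]  1  'c'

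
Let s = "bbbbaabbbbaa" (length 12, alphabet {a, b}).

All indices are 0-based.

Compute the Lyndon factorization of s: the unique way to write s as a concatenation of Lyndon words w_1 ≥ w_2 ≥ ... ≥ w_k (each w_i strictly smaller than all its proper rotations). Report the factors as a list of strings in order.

["b", "b", "b", "b", "aabbbb", "a", "a"]

emit factor 1: 'b' (i=0, period=1)
emit factor 2: 'b' (i=1, period=1)
emit factor 3: 'b' (i=2, period=1)
emit factor 4: 'b' (i=3, period=1)
emit factor 5: 'aabbbb' (i=4, period=6)
emit factor 6: 'a' (i=10, period=1)
emit factor 7: 'a' (i=11, period=1)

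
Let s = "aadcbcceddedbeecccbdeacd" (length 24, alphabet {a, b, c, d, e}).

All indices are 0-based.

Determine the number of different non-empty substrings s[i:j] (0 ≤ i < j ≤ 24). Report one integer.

276

rank→(start, suffix):
  0 → (0, 'aadcbcceddedbeecccbdeacd')
  1 → (21, 'acd')
  2 → (1, 'adcbcceddedbeecccbdeacd')
  3 → (4, 'bcceddedbeecccbdeacd')
  4 → (18, 'bdeacd')
  5 → (12, 'beecccbdeacd')
  6 → (3, 'cbcceddedbeecccbdeacd')
  7 → (17, 'cbdeacd')
  8 → (16, 'ccbdeacd')
  9 → (15, 'cccbdeacd')
  10 → (5, 'cceddedbeecccbdeacd')
  11 → (22, 'cd')
  12 → (6, 'ceddedbeecccbdeacd')
  13 → (23, 'd')
  14 → (11, 'dbeecccbdeacd')
  15 → (2, 'dcbcceddedbeecccbdeacd')
  16 → (8, 'ddedbeecccbdeacd')
  17 → (19, 'deacd')
  18 → (9, 'dedbeecccbdeacd')
  19 → (20, 'eacd')
  20 → (14, 'ecccbdeacd')
  21 → (10, 'edbeecccbdeacd')
  22 → (7, 'eddedbeecccbdeacd')
  23 → (13, 'eecccbdeacd')

SA = [0, 21, 1, 4, 18, 12, 3, 17, 16, 15, 5, 22, 6, 23, 11, 2, 8, 19, 9, 20, 14, 10, 7, 13]
[i] adj suffixes → lcp
  [1] 0/21 → 1 ('a')
  [2] 21/1 → 1 ('a')
  [3] 1/4 → 0 ('')
  [4] 4/18 → 1 ('b')
  [5] 18/12 → 1 ('b')
  [6] 12/3 → 0 ('')
  [7] 3/17 → 2 ('cb')
  [8] 17/16 → 1 ('c')
  [9] 16/15 → 2 ('cc')
  [10] 15/5 → 2 ('cc')
  [11] 5/22 → 1 ('c')
  [12] 22/6 → 1 ('c')
  [13] 6/23 → 0 ('')
  [14] 23/11 → 1 ('d')
  [15] 11/2 → 1 ('d')
  [16] 2/8 → 1 ('d')
  [17] 8/19 → 1 ('d')
  [18] 19/9 → 2 ('de')
  [19] 9/20 → 0 ('')
  [20] 20/14 → 1 ('e')
  [21] 14/10 → 1 ('e')
  [22] 10/7 → 2 ('ed')
  [23] 7/13 → 1 ('e')

n(n+1)/2 = 24·25/2 = 300
Σ LCP = 0 + 1 + 1 + 0 + 1 + 1 + 0 + 2 + 1 + 2 + 2 + 1 + 1 + 0 + 1 + 1 + 1 + 1 + 2 + 0 + 1 + 1 + 2 + 1 = 24
distinct = 300 − 24 = 276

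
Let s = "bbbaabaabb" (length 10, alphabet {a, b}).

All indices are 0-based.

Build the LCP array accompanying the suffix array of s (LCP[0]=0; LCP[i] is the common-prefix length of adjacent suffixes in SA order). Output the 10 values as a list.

sorted suffixes:
  #0 SA[0]=3  'aabaabb'
  #1 SA[1]=6  'aabb'
  #2 SA[2]=4  'abaabb'
  #3 SA[3]=7  'abb'
  #4 SA[4]=9  'b'
  #5 SA[5]=2  'baabaabb'
  #6 SA[6]=5  'baabb'
  #7 SA[7]=8  'bb'
  #8 SA[8]=1  'bbaabaabb'
  #9 SA[9]=0  'bbbaabaabb'

SA = [3, 6, 4, 7, 9, 2, 5, 8, 1, 0]
rank  pair      lcp
   1  s[3:],s[6:]  3  'aab'
   2  s[6:],s[4:]  1  'a'
   3  s[4:],s[7:]  2  'ab'
   4  s[7:],s[9:]  0  ''
   5  s[9:],s[2:]  1  'b'
   6  s[2:],s[5:]  4  'baab'
   7  s[5:],s[8:]  1  'b'
   8  s[8:],s[1:]  2  'bb'
   9  s[1:],s[0:]  2  'bb'

[0, 3, 1, 2, 0, 1, 4, 1, 2, 2]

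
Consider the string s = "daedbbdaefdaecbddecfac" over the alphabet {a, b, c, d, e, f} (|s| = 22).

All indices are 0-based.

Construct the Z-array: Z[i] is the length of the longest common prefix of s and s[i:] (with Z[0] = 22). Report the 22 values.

Z[0]=22
i=1: outside box; Z[1]=0
i=2: outside box; Z[2]=0
i=3: outside box; Z[3]=1 scan→box=[3,4)
i=4: outside box; Z[4]=0
i=5: outside box; Z[5]=0
i=6: outside box; Z[6]=3 scan→box=[6,9)
i=7: min(r-i=2, Z[1]=0)=0; Z[7]=0
i=8: min(r-i=1, Z[2]=0)=0; Z[8]=0
i=9: outside box; Z[9]=0
i=10: outside box; Z[10]=3 scan→box=[10,13)
i=11: min(r-i=2, Z[1]=0)=0; Z[11]=0
i=12: min(r-i=1, Z[2]=0)=0; Z[12]=0
i=13: outside box; Z[13]=0
i=14: outside box; Z[14]=0
i=15: outside box; Z[15]=1 scan→box=[15,16)
i=16: outside box; Z[16]=1 scan→box=[16,17)
i=17: outside box; Z[17]=0
i=18: outside box; Z[18]=0
i=19: outside box; Z[19]=0
i=20: outside box; Z[20]=0
i=21: outside box; Z[21]=0

[22, 0, 0, 1, 0, 0, 3, 0, 0, 0, 3, 0, 0, 0, 0, 1, 1, 0, 0, 0, 0, 0]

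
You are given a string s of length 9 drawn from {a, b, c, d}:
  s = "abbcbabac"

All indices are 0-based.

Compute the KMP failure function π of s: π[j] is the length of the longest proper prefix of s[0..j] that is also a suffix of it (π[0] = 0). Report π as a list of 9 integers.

[0, 0, 0, 0, 0, 1, 2, 1, 0]

π[0] = 0
j=1 s[j]='b': π[1]=0 (border '')
j=2 s[j]='b': π[2]=0 (border '')
j=3 s[j]='c': π[3]=0 (border '')
j=4 s[j]='b': π[4]=0 (border '')
j=5 s[j]='a': π[5]=1 (border 'a')
j=6 s[j]='b': π[6]=2 (border 'ab')
j=7 s[j]='a': k: 2→0; π[7]=1 (border 'a')
j=8 s[j]='c': k: 1→0; π[8]=0 (border '')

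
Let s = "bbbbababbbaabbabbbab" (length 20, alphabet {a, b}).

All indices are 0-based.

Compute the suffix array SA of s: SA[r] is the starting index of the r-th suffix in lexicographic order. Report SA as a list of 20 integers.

[10, 18, 4, 11, 6, 14, 19, 9, 17, 3, 5, 13, 8, 16, 2, 12, 7, 15, 1, 0]

sorted suffixes:
  #0 SA[0]=10  'aabbabbbab'
  #1 SA[1]=18  'ab'
  #2 SA[2]=4  'ababbbaabbabbbab'
  #3 SA[3]=11  'abbabbbab'
  #4 SA[4]=6  'abbbaabbabbbab'
  #5 SA[5]=14  'abbbab'
  #6 SA[6]=19  'b'
  #7 SA[7]=9  'baabbabbbab'
  #8 SA[8]=17  'bab'
  #9 SA[9]=3  'bababbbaabbabbbab'
  #10 SA[10]=5  'babbbaabbabbbab'
  #11 SA[11]=13  'babbbab'
  #12 SA[12]=8  'bbaabbabbbab'
  #13 SA[13]=16  'bbab'
  #14 SA[14]=2  'bbababbbaabbabbbab'
  #15 SA[15]=12  'bbabbbab'
  #16 SA[16]=7  'bbbaabbabbbab'
  #17 SA[17]=15  'bbbab'
  #18 SA[18]=1  'bbbababbbaabbabbbab'
  #19 SA[19]=0  'bbbbababbbaabbabbbab'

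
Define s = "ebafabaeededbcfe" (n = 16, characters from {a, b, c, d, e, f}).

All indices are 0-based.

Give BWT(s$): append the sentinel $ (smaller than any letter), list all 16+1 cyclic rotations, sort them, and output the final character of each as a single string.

efbbaedbeef$deaac

rank  rotation           last
    0  $ebafabaeededbcfe  e
    1  abaeededbcfe$ebaf  f
    2  aeededbcfe$ebafab  b
    3  afabaeededbcfe$eb  b
    4  baeededbcfe$ebafa  a
    5  bafabaeededbcfe$e  e
    6  bcfe$ebafabaeeded  d
    7  cfe$ebafabaeededb  b
    8  dbcfe$ebafabaeede  e
    9  dedbcfe$ebafabaee  e
   10  e$ebafabaeededbcf  f
   11  ebafabaeededbcfe$  $
   12  edbcfe$ebafabaeed  d
   13  ededbcfe$ebafabae  e
   14  eededbcfe$ebafaba  a
   15  fabaeededbcfe$eba  a
   16  fe$ebafabaeededbc  c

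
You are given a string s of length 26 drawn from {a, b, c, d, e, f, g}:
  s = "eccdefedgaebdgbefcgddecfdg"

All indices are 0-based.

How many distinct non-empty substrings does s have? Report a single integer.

rank→(start, suffix):
  0 → (9, 'aebdgbefcgddecfdg')
  1 → (11, 'bdgbefcgddecfdg')
  2 → (14, 'befcgddecfdg')
  3 → (1, 'ccdefedgaebdgbefcgddecfdg')
  4 → (2, 'cdefedgaebdgbefcgddecfdg')
  5 → (22, 'cfdg')
  6 → (17, 'cgddecfdg')
  7 → (19, 'ddecfdg')
  8 → (20, 'decfdg')
  9 → (3, 'defedgaebdgbefcgddecfdg')
  10 → (24, 'dg')
  11 → (7, 'dgaebdgbefcgddecfdg')
  12 → (12, 'dgbefcgddecfdg')
  13 → (10, 'ebdgbefcgddecfdg')
  14 → (0, 'eccdefedgaebdgbefcgddecfdg')
  15 → (21, 'ecfdg')
  16 → (6, 'edgaebdgbefcgddecfdg')
  17 → (15, 'efcgddecfdg')
  18 → (4, 'efedgaebdgbefcgddecfdg')
  19 → (16, 'fcgddecfdg')
  20 → (23, 'fdg')
  21 → (5, 'fedgaebdgbefcgddecfdg')
  22 → (25, 'g')
  23 → (8, 'gaebdgbefcgddecfdg')
  24 → (13, 'gbefcgddecfdg')
  25 → (18, 'gddecfdg')

SA = [9, 11, 14, 1, 2, 22, 17, 19, 20, 3, 24, 7, 12, 10, 0, 21, 6, 15, 4, 16, 23, 5, 25, 8, 13, 18]
[i] adj suffixes → lcp
  [1] 9/11 → 0 ('')
  [2] 11/14 → 1 ('b')
  [3] 14/1 → 0 ('')
  [4] 1/2 → 1 ('c')
  [5] 2/22 → 1 ('c')
  [6] 22/17 → 1 ('c')
  [7] 17/19 → 0 ('')
  [8] 19/20 → 1 ('d')
  [9] 20/3 → 2 ('de')
  [10] 3/24 → 1 ('d')
  [11] 24/7 → 2 ('dg')
  [12] 7/12 → 2 ('dg')
  [13] 12/10 → 0 ('')
  [14] 10/0 → 1 ('e')
  [15] 0/21 → 2 ('ec')
  [16] 21/6 → 1 ('e')
  [17] 6/15 → 1 ('e')
  [18] 15/4 → 2 ('ef')
  [19] 4/16 → 0 ('')
  [20] 16/23 → 1 ('f')
  [21] 23/5 → 1 ('f')
  [22] 5/25 → 0 ('')
  [23] 25/8 → 1 ('g')
  [24] 8/13 → 1 ('g')
  [25] 13/18 → 1 ('g')

n(n+1)/2 = 26·27/2 = 351
Σ LCP = 0 + 0 + 1 + 0 + 1 + 1 + 1 + 0 + 1 + 2 + 1 + 2 + 2 + 0 + 1 + 2 + 1 + 1 + 2 + 0 + 1 + 1 + 0 + 1 + 1 + 1 = 24
distinct = 351 − 24 = 327

327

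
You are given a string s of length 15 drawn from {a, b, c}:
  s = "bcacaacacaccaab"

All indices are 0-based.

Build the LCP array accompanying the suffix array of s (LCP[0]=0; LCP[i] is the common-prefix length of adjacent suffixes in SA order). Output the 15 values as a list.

rank→(start, suffix):
  0 → (12, 'aab')
  1 → (4, 'aacacaccaab')
  2 → (13, 'ab')
  3 → (2, 'acaacacaccaab')
  4 → (5, 'acacaccaab')
  5 → (7, 'acaccaab')
  6 → (9, 'accaab')
  7 → (14, 'b')
  8 → (0, 'bcacaacacaccaab')
  9 → (11, 'caab')
  10 → (3, 'caacacaccaab')
  11 → (1, 'cacaacacaccaab')
  12 → (6, 'cacaccaab')
  13 → (8, 'caccaab')
  14 → (10, 'ccaab')

SA = [12, 4, 13, 2, 5, 7, 9, 14, 0, 11, 3, 1, 6, 8, 10]
i: (SA[i-1],SA[i]) lcp shared
  1: (12,4) 2 'aa'
  2: (4,13) 1 'a'
  3: (13,2) 1 'a'
  4: (2,5) 3 'aca'
  5: (5,7) 4 'acac'
  6: (7,9) 2 'ac'
  7: (9,14) 0 ''
  8: (14,0) 1 'b'
  9: (0,11) 0 ''
  10: (11,3) 3 'caa'
  11: (3,1) 2 'ca'
  12: (1,6) 4 'caca'
  13: (6,8) 3 'cac'
  14: (8,10) 1 'c'

[0, 2, 1, 1, 3, 4, 2, 0, 1, 0, 3, 2, 4, 3, 1]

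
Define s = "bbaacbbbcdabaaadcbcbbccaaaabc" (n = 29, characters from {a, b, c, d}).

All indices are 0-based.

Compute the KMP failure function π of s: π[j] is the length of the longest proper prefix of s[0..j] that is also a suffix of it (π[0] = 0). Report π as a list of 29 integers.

π[0] = 0
j=1 s[j]='b': π[1]=1 (border 'b')
j=2 s[j]='a': k: 1→0; π[2]=0 (border '')
j=3 s[j]='a': π[3]=0 (border '')
j=4 s[j]='c': π[4]=0 (border '')
j=5 s[j]='b': π[5]=1 (border 'b')
j=6 s[j]='b': π[6]=2 (border 'bb')
j=7 s[j]='b': k: 2→1; π[7]=2 (border 'bb')
j=8 s[j]='c': k: 2→1→0; π[8]=0 (border '')
j=9 s[j]='d': π[9]=0 (border '')
j=10 s[j]='a': π[10]=0 (border '')
j=11 s[j]='b': π[11]=1 (border 'b')
j=12 s[j]='a': k: 1→0; π[12]=0 (border '')
j=13 s[j]='a': π[13]=0 (border '')
j=14 s[j]='a': π[14]=0 (border '')
j=15 s[j]='d': π[15]=0 (border '')
j=16 s[j]='c': π[16]=0 (border '')
j=17 s[j]='b': π[17]=1 (border 'b')
j=18 s[j]='c': k: 1→0; π[18]=0 (border '')
j=19 s[j]='b': π[19]=1 (border 'b')
j=20 s[j]='b': π[20]=2 (border 'bb')
j=21 s[j]='c': k: 2→1→0; π[21]=0 (border '')
j=22 s[j]='c': π[22]=0 (border '')
j=23 s[j]='a': π[23]=0 (border '')
j=24 s[j]='a': π[24]=0 (border '')
j=25 s[j]='a': π[25]=0 (border '')
j=26 s[j]='a': π[26]=0 (border '')
j=27 s[j]='b': π[27]=1 (border 'b')
j=28 s[j]='c': k: 1→0; π[28]=0 (border '')

[0, 1, 0, 0, 0, 1, 2, 2, 0, 0, 0, 1, 0, 0, 0, 0, 0, 1, 0, 1, 2, 0, 0, 0, 0, 0, 0, 1, 0]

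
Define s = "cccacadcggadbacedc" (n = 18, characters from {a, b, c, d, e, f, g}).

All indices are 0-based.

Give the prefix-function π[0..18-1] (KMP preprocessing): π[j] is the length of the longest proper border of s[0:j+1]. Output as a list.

[0, 1, 2, 0, 1, 0, 0, 1, 0, 0, 0, 0, 0, 0, 1, 0, 0, 1]

π[0] = 0
j=1 s[j]='c': π[1]=1 (border 'c')
j=2 s[j]='c': π[2]=2 (border 'cc')
j=3 s[j]='a': k: 2→1→0; π[3]=0 (border '')
j=4 s[j]='c': π[4]=1 (border 'c')
j=5 s[j]='a': k: 1→0; π[5]=0 (border '')
j=6 s[j]='d': π[6]=0 (border '')
j=7 s[j]='c': π[7]=1 (border 'c')
j=8 s[j]='g': k: 1→0; π[8]=0 (border '')
j=9 s[j]='g': π[9]=0 (border '')
j=10 s[j]='a': π[10]=0 (border '')
j=11 s[j]='d': π[11]=0 (border '')
j=12 s[j]='b': π[12]=0 (border '')
j=13 s[j]='a': π[13]=0 (border '')
j=14 s[j]='c': π[14]=1 (border 'c')
j=15 s[j]='e': k: 1→0; π[15]=0 (border '')
j=16 s[j]='d': π[16]=0 (border '')
j=17 s[j]='c': π[17]=1 (border 'c')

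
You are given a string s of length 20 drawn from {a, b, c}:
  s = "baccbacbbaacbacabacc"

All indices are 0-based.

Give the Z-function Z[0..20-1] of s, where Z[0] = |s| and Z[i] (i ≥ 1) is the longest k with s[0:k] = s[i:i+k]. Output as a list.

Z[0]=20
i=1: i≥r, start 0; Z[1]=0
i=2: i≥r, start 0; Z[2]=0
i=3: i≥r, start 0; Z[3]=0
i=4: i≥r, start 0; Z[4]=3 extend→box=[4,7)
i=5: min(r-i=2, Z[1]=0)=0; Z[5]=0
i=6: min(r-i=1, Z[2]=0)=0; Z[6]=0
i=7: i≥r, start 0; Z[7]=1 extend→box=[7,8)
i=8: i≥r, start 0; Z[8]=2 extend→box=[8,10)
i=9: min(r-i=1, Z[1]=0)=0; Z[9]=0
i=10: i≥r, start 0; Z[10]=0
i=11: i≥r, start 0; Z[11]=0
i=12: i≥r, start 0; Z[12]=3 extend→box=[12,15)
i=13: min(r-i=2, Z[1]=0)=0; Z[13]=0
i=14: min(r-i=1, Z[2]=0)=0; Z[14]=0
i=15: i≥r, start 0; Z[15]=0
i=16: i≥r, start 0; Z[16]=4 extend→box=[16,20)
i=17: min(r-i=3, Z[1]=0)=0; Z[17]=0
i=18: min(r-i=2, Z[2]=0)=0; Z[18]=0
i=19: min(r-i=1, Z[3]=0)=0; Z[19]=0

[20, 0, 0, 0, 3, 0, 0, 1, 2, 0, 0, 0, 3, 0, 0, 0, 4, 0, 0, 0]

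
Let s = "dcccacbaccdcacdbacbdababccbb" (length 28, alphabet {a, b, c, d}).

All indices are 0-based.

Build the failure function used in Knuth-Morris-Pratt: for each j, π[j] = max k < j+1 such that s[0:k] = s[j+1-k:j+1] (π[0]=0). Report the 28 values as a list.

π[0] = 0
j=1 s[j]='c': π[1]=0 (border '')
j=2 s[j]='c': π[2]=0 (border '')
j=3 s[j]='c': π[3]=0 (border '')
j=4 s[j]='a': π[4]=0 (border '')
j=5 s[j]='c': π[5]=0 (border '')
j=6 s[j]='b': π[6]=0 (border '')
j=7 s[j]='a': π[7]=0 (border '')
j=8 s[j]='c': π[8]=0 (border '')
j=9 s[j]='c': π[9]=0 (border '')
j=10 s[j]='d': π[10]=1 (border 'd')
j=11 s[j]='c': π[11]=2 (border 'dc')
j=12 s[j]='a': k: 2→0; π[12]=0 (border '')
j=13 s[j]='c': π[13]=0 (border '')
j=14 s[j]='d': π[14]=1 (border 'd')
j=15 s[j]='b': k: 1→0; π[15]=0 (border '')
j=16 s[j]='a': π[16]=0 (border '')
j=17 s[j]='c': π[17]=0 (border '')
j=18 s[j]='b': π[18]=0 (border '')
j=19 s[j]='d': π[19]=1 (border 'd')
j=20 s[j]='a': k: 1→0; π[20]=0 (border '')
j=21 s[j]='b': π[21]=0 (border '')
j=22 s[j]='a': π[22]=0 (border '')
j=23 s[j]='b': π[23]=0 (border '')
j=24 s[j]='c': π[24]=0 (border '')
j=25 s[j]='c': π[25]=0 (border '')
j=26 s[j]='b': π[26]=0 (border '')
j=27 s[j]='b': π[27]=0 (border '')

[0, 0, 0, 0, 0, 0, 0, 0, 0, 0, 1, 2, 0, 0, 1, 0, 0, 0, 0, 1, 0, 0, 0, 0, 0, 0, 0, 0]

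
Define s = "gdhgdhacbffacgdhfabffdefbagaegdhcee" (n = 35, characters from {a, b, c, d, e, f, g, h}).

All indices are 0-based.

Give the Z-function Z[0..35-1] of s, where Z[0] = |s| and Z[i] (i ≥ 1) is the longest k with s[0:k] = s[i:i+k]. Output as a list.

[35, 0, 0, 3, 0, 0, 0, 0, 0, 0, 0, 0, 0, 3, 0, 0, 0, 0, 0, 0, 0, 0, 0, 0, 0, 0, 1, 0, 0, 3, 0, 0, 0, 0, 0]

Z[0]=35
i=1: fresh scan; Z[1]=0
i=2: fresh scan; Z[2]=0
i=3: fresh scan; Z[3]=3 grow→box=[3,6)
i=4: min(r-i=2, Z[1]=0)=0; Z[4]=0
i=5: min(r-i=1, Z[2]=0)=0; Z[5]=0
i=6: fresh scan; Z[6]=0
i=7: fresh scan; Z[7]=0
i=8: fresh scan; Z[8]=0
i=9: fresh scan; Z[9]=0
i=10: fresh scan; Z[10]=0
i=11: fresh scan; Z[11]=0
i=12: fresh scan; Z[12]=0
i=13: fresh scan; Z[13]=3 grow→box=[13,16)
i=14: min(r-i=2, Z[1]=0)=0; Z[14]=0
i=15: min(r-i=1, Z[2]=0)=0; Z[15]=0
i=16: fresh scan; Z[16]=0
i=17: fresh scan; Z[17]=0
i=18: fresh scan; Z[18]=0
i=19: fresh scan; Z[19]=0
i=20: fresh scan; Z[20]=0
i=21: fresh scan; Z[21]=0
i=22: fresh scan; Z[22]=0
i=23: fresh scan; Z[23]=0
i=24: fresh scan; Z[24]=0
i=25: fresh scan; Z[25]=0
i=26: fresh scan; Z[26]=1 grow→box=[26,27)
i=27: fresh scan; Z[27]=0
i=28: fresh scan; Z[28]=0
i=29: fresh scan; Z[29]=3 grow→box=[29,32)
i=30: min(r-i=2, Z[1]=0)=0; Z[30]=0
i=31: min(r-i=1, Z[2]=0)=0; Z[31]=0
i=32: fresh scan; Z[32]=0
i=33: fresh scan; Z[33]=0
i=34: fresh scan; Z[34]=0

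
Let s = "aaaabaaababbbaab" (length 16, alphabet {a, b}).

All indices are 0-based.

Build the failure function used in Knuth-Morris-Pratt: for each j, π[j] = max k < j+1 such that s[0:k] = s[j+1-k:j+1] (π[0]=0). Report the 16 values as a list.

[0, 1, 2, 3, 0, 1, 2, 3, 0, 1, 0, 0, 0, 1, 2, 0]

π[0] = 0
j=1 s[j]='a': π[1]=1 (border 'a')
j=2 s[j]='a': π[2]=2 (border 'aa')
j=3 s[j]='a': π[3]=3 (border 'aaa')
j=4 s[j]='b': k: 3→2→1→0; π[4]=0 (border '')
j=5 s[j]='a': π[5]=1 (border 'a')
j=6 s[j]='a': π[6]=2 (border 'aa')
j=7 s[j]='a': π[7]=3 (border 'aaa')
j=8 s[j]='b': k: 3→2→1→0; π[8]=0 (border '')
j=9 s[j]='a': π[9]=1 (border 'a')
j=10 s[j]='b': k: 1→0; π[10]=0 (border '')
j=11 s[j]='b': π[11]=0 (border '')
j=12 s[j]='b': π[12]=0 (border '')
j=13 s[j]='a': π[13]=1 (border 'a')
j=14 s[j]='a': π[14]=2 (border 'aa')
j=15 s[j]='b': k: 2→1→0; π[15]=0 (border '')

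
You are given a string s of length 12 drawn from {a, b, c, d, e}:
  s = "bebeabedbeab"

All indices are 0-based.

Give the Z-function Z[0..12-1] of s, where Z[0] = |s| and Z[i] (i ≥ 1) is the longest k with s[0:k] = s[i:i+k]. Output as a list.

[12, 0, 2, 0, 0, 2, 0, 0, 2, 0, 0, 1]

Z[0]=12
i=1: outside box; Z[1]=0
i=2: outside box; Z[2]=2 grow→box=[2,4)
i=3: min(r-i=1, Z[1]=0)=0; Z[3]=0
i=4: outside box; Z[4]=0
i=5: outside box; Z[5]=2 grow→box=[5,7)
i=6: min(r-i=1, Z[1]=0)=0; Z[6]=0
i=7: outside box; Z[7]=0
i=8: outside box; Z[8]=2 grow→box=[8,10)
i=9: min(r-i=1, Z[1]=0)=0; Z[9]=0
i=10: outside box; Z[10]=0
i=11: outside box; Z[11]=1 grow→box=[11,12)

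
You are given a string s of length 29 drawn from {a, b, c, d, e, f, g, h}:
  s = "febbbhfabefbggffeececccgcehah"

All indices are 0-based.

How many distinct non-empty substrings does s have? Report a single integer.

408

rank | idx | suffix
   0 |   7 | abefbggffeececccgcehah
   1 |  27 | ah
   2 |   2 | bbbhfabefbggffeececccgcehah
   3 |   3 | bbhfabefbggffeececccgcehah
   4 |   8 | befbggffeececccgcehah
   5 |  11 | bggffeececccgcehah
   6 |   4 | bhfabefbggffeececccgcehah
   7 |  20 | cccgcehah
   8 |  21 | ccgcehah
   9 |  18 | cecccgcehah
  10 |  24 | cehah
  11 |  22 | cgcehah
  12 |   1 | ebbbhfabefbggffeececccgcehah
  13 |  19 | ecccgcehah
  14 |  17 | ececccgcehah
  15 |  16 | eececccgcehah
  16 |   9 | efbggffeececccgcehah
  17 |  25 | ehah
  18 |   6 | fabefbggffeececccgcehah
  19 |  10 | fbggffeececccgcehah
  20 |   0 | febbbhfabefbggffeececccgcehah
  21 |  15 | feececccgcehah
  22 |  14 | ffeececccgcehah
  23 |  23 | gcehah
  24 |  13 | gffeececccgcehah
  25 |  12 | ggffeececccgcehah
  26 |  28 | h
  27 |  26 | hah
  28 |   5 | hfabefbggffeececccgcehah

SA = [7, 27, 2, 3, 8, 11, 4, 20, 21, 18, 24, 22, 1, 19, 17, 16, 9, 25, 6, 10, 0, 15, 14, 23, 13, 12, 28, 26, 5]
i: (SA[i-1],SA[i]) lcp shared
  1: (7,27) 1 'a'
  2: (27,2) 0 ''
  3: (2,3) 2 'bb'
  4: (3,8) 1 'b'
  5: (8,11) 1 'b'
  6: (11,4) 1 'b'
  7: (4,20) 0 ''
  8: (20,21) 2 'cc'
  9: (21,18) 1 'c'
  10: (18,24) 2 'ce'
  11: (24,22) 1 'c'
  12: (22,1) 0 ''
  13: (1,19) 1 'e'
  14: (19,17) 2 'ec'
  15: (17,16) 1 'e'
  16: (16,9) 1 'e'
  17: (9,25) 1 'e'
  18: (25,6) 0 ''
  19: (6,10) 1 'f'
  20: (10,0) 1 'f'
  21: (0,15) 2 'fe'
  22: (15,14) 1 'f'
  23: (14,23) 0 ''
  24: (23,13) 1 'g'
  25: (13,12) 1 'g'
  26: (12,28) 0 ''
  27: (28,26) 1 'h'
  28: (26,5) 1 'h'

n(n+1)/2 = 29·30/2 = 435
Σ LCP = 0 + 1 + 0 + 2 + 1 + 1 + 1 + 0 + 2 + 1 + 2 + 1 + 0 + 1 + 2 + 1 + 1 + 1 + 0 + 1 + 1 + 2 + 1 + 0 + 1 + 1 + 0 + 1 + 1 = 27
distinct = 435 − 27 = 408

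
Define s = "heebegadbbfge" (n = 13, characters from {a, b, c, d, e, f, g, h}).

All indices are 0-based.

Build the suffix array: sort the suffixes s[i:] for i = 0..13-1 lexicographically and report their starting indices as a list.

[6, 8, 3, 9, 7, 12, 2, 1, 4, 10, 5, 11, 0]

sorted suffixes:
  #0 SA[0]=6  'adbbfge'
  #1 SA[1]=8  'bbfge'
  #2 SA[2]=3  'begadbbfge'
  #3 SA[3]=9  'bfge'
  #4 SA[4]=7  'dbbfge'
  #5 SA[5]=12  'e'
  #6 SA[6]=2  'ebegadbbfge'
  #7 SA[7]=1  'eebegadbbfge'
  #8 SA[8]=4  'egadbbfge'
  #9 SA[9]=10  'fge'
  #10 SA[10]=5  'gadbbfge'
  #11 SA[11]=11  'ge'
  #12 SA[12]=0  'heebegadbbfge'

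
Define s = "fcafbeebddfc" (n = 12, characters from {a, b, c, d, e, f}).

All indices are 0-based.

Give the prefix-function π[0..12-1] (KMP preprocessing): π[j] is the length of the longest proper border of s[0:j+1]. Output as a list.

π[0] = 0
j=1 s[j]='c': π[1]=0 (border '')
j=2 s[j]='a': π[2]=0 (border '')
j=3 s[j]='f': π[3]=1 (border 'f')
j=4 s[j]='b': k: 1→0; π[4]=0 (border '')
j=5 s[j]='e': π[5]=0 (border '')
j=6 s[j]='e': π[6]=0 (border '')
j=7 s[j]='b': π[7]=0 (border '')
j=8 s[j]='d': π[8]=0 (border '')
j=9 s[j]='d': π[9]=0 (border '')
j=10 s[j]='f': π[10]=1 (border 'f')
j=11 s[j]='c': π[11]=2 (border 'fc')

[0, 0, 0, 1, 0, 0, 0, 0, 0, 0, 1, 2]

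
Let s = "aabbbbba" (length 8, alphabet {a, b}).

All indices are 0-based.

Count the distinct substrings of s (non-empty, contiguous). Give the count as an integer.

24

rank→(start, suffix):
  0 → (7, 'a')
  1 → (0, 'aabbbbba')
  2 → (1, 'abbbbba')
  3 → (6, 'ba')
  4 → (5, 'bba')
  5 → (4, 'bbba')
  6 → (3, 'bbbba')
  7 → (2, 'bbbbba')

SA = [7, 0, 1, 6, 5, 4, 3, 2]
[i] adj suffixes → lcp
  [1] 7/0 → 1 ('a')
  [2] 0/1 → 1 ('a')
  [3] 1/6 → 0 ('')
  [4] 6/5 → 1 ('b')
  [5] 5/4 → 2 ('bb')
  [6] 4/3 → 3 ('bbb')
  [7] 3/2 → 4 ('bbbb')

n(n+1)/2 = 8·9/2 = 36
Σ LCP = 0 + 1 + 1 + 0 + 1 + 2 + 3 + 4 = 12
distinct = 36 − 12 = 24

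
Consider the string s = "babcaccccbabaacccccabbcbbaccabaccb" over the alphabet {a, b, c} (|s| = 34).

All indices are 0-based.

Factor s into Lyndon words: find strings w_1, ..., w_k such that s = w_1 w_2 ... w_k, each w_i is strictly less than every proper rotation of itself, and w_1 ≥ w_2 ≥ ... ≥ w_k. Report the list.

emit factor 1: 'b' (i=0, period=1)
emit factor 2: 'abcaccccb' (i=1, period=9)
emit factor 3: 'ab' (i=10, period=2)
emit factor 4: 'aacccccabbcbbaccabaccb' (i=12, period=22)

["b", "abcaccccb", "ab", "aacccccabbcbbaccabaccb"]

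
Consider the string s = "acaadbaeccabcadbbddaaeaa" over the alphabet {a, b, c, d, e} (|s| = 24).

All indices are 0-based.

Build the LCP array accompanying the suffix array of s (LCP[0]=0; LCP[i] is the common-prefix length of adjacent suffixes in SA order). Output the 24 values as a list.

[0, 1, 2, 2, 1, 1, 1, 3, 1, 2, 0, 1, 1, 1, 0, 2, 2, 1, 0, 1, 2, 1, 0, 1]

rank→(start, suffix):
  0 → (23, 'a')
  1 → (22, 'aa')
  2 → (2, 'aadbaeccabcadbbddaaeaa')
  3 → (19, 'aaeaa')
  4 → (10, 'abcadbbddaaeaa')
  5 → (0, 'acaadbaeccabcadbbddaaeaa')
  6 → (3, 'adbaeccabcadbbddaaeaa')
  7 → (13, 'adbbddaaeaa')
  8 → (20, 'aeaa')
  9 → (6, 'aeccabcadbbddaaeaa')
  10 → (5, 'baeccabcadbbddaaeaa')
  11 → (15, 'bbddaaeaa')
  12 → (11, 'bcadbbddaaeaa')
  13 → (16, 'bddaaeaa')
  14 → (1, 'caadbaeccabcadbbddaaeaa')
  15 → (9, 'cabcadbbddaaeaa')
  16 → (12, 'cadbbddaaeaa')
  17 → (8, 'ccabcadbbddaaeaa')
  18 → (18, 'daaeaa')
  19 → (4, 'dbaeccabcadbbddaaeaa')
  20 → (14, 'dbbddaaeaa')
  21 → (17, 'ddaaeaa')
  22 → (21, 'eaa')
  23 → (7, 'eccabcadbbddaaeaa')

SA = [23, 22, 2, 19, 10, 0, 3, 13, 20, 6, 5, 15, 11, 16, 1, 9, 12, 8, 18, 4, 14, 17, 21, 7]
rank  pair      lcp
   1  s[23:],s[22:]  1  'a'
   2  s[22:],s[2:]  2  'aa'
   3  s[2:],s[19:]  2  'aa'
   4  s[19:],s[10:]  1  'a'
   5  s[10:],s[0:]  1  'a'
   6  s[0:],s[3:]  1  'a'
   7  s[3:],s[13:]  3  'adb'
   8  s[13:],s[20:]  1  'a'
   9  s[20:],s[6:]  2  'ae'
  10  s[6:],s[5:]  0  ''
  11  s[5:],s[15:]  1  'b'
  12  s[15:],s[11:]  1  'b'
  13  s[11:],s[16:]  1  'b'
  14  s[16:],s[1:]  0  ''
  15  s[1:],s[9:]  2  'ca'
  16  s[9:],s[12:]  2  'ca'
  17  s[12:],s[8:]  1  'c'
  18  s[8:],s[18:]  0  ''
  19  s[18:],s[4:]  1  'd'
  20  s[4:],s[14:]  2  'db'
  21  s[14:],s[17:]  1  'd'
  22  s[17:],s[21:]  0  ''
  23  s[21:],s[7:]  1  'e'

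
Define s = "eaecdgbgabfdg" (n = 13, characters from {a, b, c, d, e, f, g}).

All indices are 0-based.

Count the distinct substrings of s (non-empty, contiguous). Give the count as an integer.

84

sorted suffixes:
  #0 SA[0]=8  'abfdg'
  #1 SA[1]=1  'aecdgbgabfdg'
  #2 SA[2]=9  'bfdg'
  #3 SA[3]=6  'bgabfdg'
  #4 SA[4]=3  'cdgbgabfdg'
  #5 SA[5]=11  'dg'
  #6 SA[6]=4  'dgbgabfdg'
  #7 SA[7]=0  'eaecdgbgabfdg'
  #8 SA[8]=2  'ecdgbgabfdg'
  #9 SA[9]=10  'fdg'
  #10 SA[10]=12  'g'
  #11 SA[11]=7  'gabfdg'
  #12 SA[12]=5  'gbgabfdg'

SA = [8, 1, 9, 6, 3, 11, 4, 0, 2, 10, 12, 7, 5]
i: (SA[i-1],SA[i]) lcp shared
  1: (8,1) 1 'a'
  2: (1,9) 0 ''
  3: (9,6) 1 'b'
  4: (6,3) 0 ''
  5: (3,11) 0 ''
  6: (11,4) 2 'dg'
  7: (4,0) 0 ''
  8: (0,2) 1 'e'
  9: (2,10) 0 ''
  10: (10,12) 0 ''
  11: (12,7) 1 'g'
  12: (7,5) 1 'g'

n(n+1)/2 = 13·14/2 = 91
Σ LCP = 0 + 1 + 0 + 1 + 0 + 0 + 2 + 0 + 1 + 0 + 0 + 1 + 1 = 7
distinct = 91 − 7 = 84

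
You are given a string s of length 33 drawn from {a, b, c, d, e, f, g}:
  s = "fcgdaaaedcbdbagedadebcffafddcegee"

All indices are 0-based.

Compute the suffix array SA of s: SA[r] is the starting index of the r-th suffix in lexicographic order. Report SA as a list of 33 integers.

[4, 5, 17, 6, 24, 13, 12, 20, 10, 9, 28, 21, 1, 3, 16, 11, 8, 27, 26, 18, 32, 19, 15, 7, 31, 29, 23, 0, 25, 22, 2, 14, 30]

sorted suffixes:
  #0 SA[0]=4  'aaaedcbdbagedadebcffafddcegee'
  #1 SA[1]=5  'aaedcbdbagedadebcffafddcegee'
  #2 SA[2]=17  'adebcffafddcegee'
  #3 SA[3]=6  'aedcbdbagedadebcffafddcegee'
  #4 SA[4]=24  'afddcegee'
  #5 SA[5]=13  'agedadebcffafddcegee'
  #6 SA[6]=12  'bagedadebcffafddcegee'
  #7 SA[7]=20  'bcffafddcegee'
  #8 SA[8]=10  'bdbagedadebcffafddcegee'
  #9 SA[9]=9  'cbdbagedadebcffafddcegee'
  #10 SA[10]=28  'cegee'
  #11 SA[11]=21  'cffafddcegee'
  #12 SA[12]=1  'cgdaaaedcbdbagedadebcffafddcegee'
  #13 SA[13]=3  'daaaedcbdbagedadebcffafddcegee'
  #14 SA[14]=16  'dadebcffafddcegee'
  #15 SA[15]=11  'dbagedadebcffafddcegee'
  #16 SA[16]=8  'dcbdbagedadebcffafddcegee'
  #17 SA[17]=27  'dcegee'
  #18 SA[18]=26  'ddcegee'
  #19 SA[19]=18  'debcffafddcegee'
  #20 SA[20]=32  'e'
  #21 SA[21]=19  'ebcffafddcegee'
  #22 SA[22]=15  'edadebcffafddcegee'
  #23 SA[23]=7  'edcbdbagedadebcffafddcegee'
  #24 SA[24]=31  'ee'
  #25 SA[25]=29  'egee'
  #26 SA[26]=23  'fafddcegee'
  #27 SA[27]=0  'fcgdaaaedcbdbagedadebcffafddcegee'
  #28 SA[28]=25  'fddcegee'
  #29 SA[29]=22  'ffafddcegee'
  #30 SA[30]=2  'gdaaaedcbdbagedadebcffafddcegee'
  #31 SA[31]=14  'gedadebcffafddcegee'
  #32 SA[32]=30  'gee'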